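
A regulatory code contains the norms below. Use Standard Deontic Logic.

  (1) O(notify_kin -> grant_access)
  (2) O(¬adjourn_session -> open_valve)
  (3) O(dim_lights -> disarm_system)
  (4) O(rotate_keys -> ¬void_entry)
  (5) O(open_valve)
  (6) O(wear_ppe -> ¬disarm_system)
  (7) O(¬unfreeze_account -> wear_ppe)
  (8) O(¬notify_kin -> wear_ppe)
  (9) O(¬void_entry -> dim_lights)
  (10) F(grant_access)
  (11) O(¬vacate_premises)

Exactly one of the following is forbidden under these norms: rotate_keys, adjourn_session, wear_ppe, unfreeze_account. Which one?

rotate_keys

Premise 10, F(grant_access), is equivalent to O(¬grant_access).
Premise 1, O(notify_kin -> grant_access), contraposes to O(¬grant_access -> ¬notify_kin); with O(¬grant_access) we get O(¬notify_kin).
Applying K to premise 8 (O(¬notify_kin -> wear_ppe)) and O(¬notify_kin) yields O(wear_ppe).
From O(wear_ppe) and premise 6, O(wear_ppe -> ¬disarm_system), we obtain O(¬disarm_system).
Premise 3 is O(dim_lights -> disarm_system); contrapositively O(¬disarm_system -> ¬dim_lights). Since O(¬disarm_system) holds, K gives O(¬dim_lights).
Premise 9, O(¬void_entry -> dim_lights), contraposes to O(¬dim_lights -> void_entry); with O(¬dim_lights) we get O(void_entry).
Premise 4 is O(rotate_keys -> ¬void_entry); contrapositively O(void_entry -> ¬rotate_keys). Since O(void_entry) holds, K gives O(¬rotate_keys).
So O(¬rotate_keys) holds, i.e. rotate_keys is forbidden. None of the other listed options is forbidden under the premises.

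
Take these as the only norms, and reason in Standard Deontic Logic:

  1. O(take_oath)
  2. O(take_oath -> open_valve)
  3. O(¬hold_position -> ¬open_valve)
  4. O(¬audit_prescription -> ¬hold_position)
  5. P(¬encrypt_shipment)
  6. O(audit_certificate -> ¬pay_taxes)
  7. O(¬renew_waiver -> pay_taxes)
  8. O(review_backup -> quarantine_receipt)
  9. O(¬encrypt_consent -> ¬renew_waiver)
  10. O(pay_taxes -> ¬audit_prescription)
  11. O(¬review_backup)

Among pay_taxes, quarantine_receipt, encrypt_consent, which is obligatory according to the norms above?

Premise 1 states O(take_oath) outright.
From O(take_oath) and premise 2, O(take_oath -> open_valve), we obtain O(open_valve).
Premise 3 is O(¬hold_position -> ¬open_valve); contrapositively O(open_valve -> hold_position). Since O(open_valve) holds, K gives O(hold_position).
Premise 4, O(¬audit_prescription -> ¬hold_position), contraposes to O(hold_position -> audit_prescription); with O(hold_position) we get O(audit_prescription).
Premise 10, O(pay_taxes -> ¬audit_prescription), contraposes to O(audit_prescription -> ¬pay_taxes); with O(audit_prescription) we get O(¬pay_taxes).
Premise 7 is O(¬renew_waiver -> pay_taxes); contrapositively O(¬pay_taxes -> renew_waiver). Since O(¬pay_taxes) holds, K gives O(renew_waiver).
Premise 9, O(¬encrypt_consent -> ¬renew_waiver), contraposes to O(renew_waiver -> encrypt_consent); with O(renew_waiver) we get O(encrypt_consent).
So O(encrypt_consent) holds — encrypt_consent is obligatory. None of the other listed options is made obligatory by any chain of premises.

encrypt_consent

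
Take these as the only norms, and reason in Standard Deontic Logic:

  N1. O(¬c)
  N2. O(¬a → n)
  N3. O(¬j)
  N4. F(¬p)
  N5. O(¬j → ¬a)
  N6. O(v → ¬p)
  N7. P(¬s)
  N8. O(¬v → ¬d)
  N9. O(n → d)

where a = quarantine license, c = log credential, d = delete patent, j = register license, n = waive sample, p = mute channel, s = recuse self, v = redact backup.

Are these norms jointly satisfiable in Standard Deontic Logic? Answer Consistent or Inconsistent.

Inconsistent

F(¬p) at premise 4 means O(p).
Premise 6, O(v → ¬p), contraposes to O(p → ¬v); with O(p) we get O(¬v).
Applying K to premise 8 (O(¬v → ¬d)) and O(¬v) yields O(¬d).
Premise 9, O(n → d), contraposes to O(¬d → ¬n); with O(¬d) we get O(¬n).
Premise 2, O(¬a → n), contraposes to O(¬n → a); with O(¬n) we get O(a).
Premise 5 is O(¬j → ¬a); contrapositively O(a → j). Since O(a) holds, K gives O(j).
However, premise 3 gives O(¬j).
We now have both O(j) and O(¬j) — j is simultaneously obligatory and forbidden, violating the D-axiom.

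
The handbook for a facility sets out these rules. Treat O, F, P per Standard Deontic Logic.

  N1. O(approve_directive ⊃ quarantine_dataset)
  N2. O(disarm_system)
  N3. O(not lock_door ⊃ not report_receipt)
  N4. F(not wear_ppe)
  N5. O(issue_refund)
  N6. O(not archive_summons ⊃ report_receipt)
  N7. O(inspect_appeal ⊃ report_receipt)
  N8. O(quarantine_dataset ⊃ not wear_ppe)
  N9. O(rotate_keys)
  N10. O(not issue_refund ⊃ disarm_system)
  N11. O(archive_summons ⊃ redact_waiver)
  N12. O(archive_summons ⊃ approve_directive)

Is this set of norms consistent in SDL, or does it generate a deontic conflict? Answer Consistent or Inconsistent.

Premise 10 is O(not issue_refund ⊃ disarm_system); even if O(disarm_system) held, inferring O(not issue_refund) would be affirming the consequent — invalid.
So O(not issue_refund) is not derivable, and the apparent clash with O(issue_refund) does not arise.
A world satisfying every obligation exists (e.g. approve_directive=false, archive_summons=false, disarm_system=true, inspect_appeal=false, issue_refund=true, lock_door=true, quarantine_dataset=false, redact_waiver=false, report_receipt=true, rotate_keys=true, wear_ppe=true); no atom is both obligatory and forbidden, so the set is consistent.

Consistent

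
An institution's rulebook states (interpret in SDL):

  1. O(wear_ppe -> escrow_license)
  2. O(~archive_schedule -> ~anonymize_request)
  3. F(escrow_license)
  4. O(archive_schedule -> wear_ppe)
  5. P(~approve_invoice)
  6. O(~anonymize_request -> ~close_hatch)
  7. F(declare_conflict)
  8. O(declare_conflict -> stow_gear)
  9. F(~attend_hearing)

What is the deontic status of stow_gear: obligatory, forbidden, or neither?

Neither

Premise 8 is O(declare_conflict -> stow_gear), but O(declare_conflict) is not derivable from the premises, so it does not yield O(stow_gear).
No premise or chain of K-axiom applications forces O(stow_gear), and none forces O(~stow_gear). So stow_gear is neither obligatory nor forbidden under these norms.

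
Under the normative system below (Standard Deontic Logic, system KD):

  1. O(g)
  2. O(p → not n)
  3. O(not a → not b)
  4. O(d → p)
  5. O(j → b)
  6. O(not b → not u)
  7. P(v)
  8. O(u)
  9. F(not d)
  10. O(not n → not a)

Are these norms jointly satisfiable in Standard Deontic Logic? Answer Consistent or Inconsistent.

Inconsistent

Premise 8 states O(u) outright.
Premise 6 is O(not b → not u); contrapositively O(u → b). Since O(u) holds, K gives O(b).
Premise 3, O(not a → not b), contraposes to O(b → a); with O(b) we get O(a).
The contrapositive of premise 10 (O(not n → not a)) is O(a → n), and O(a) is already established, so O(n).
The contrapositive of premise 2 (O(p → not n)) is O(n → not p), and O(n) is already established, so O(not p).
Premise 4, O(d → p), contraposes to O(not p → not d); with O(not p) we get O(not d).
However, F(not d) at premise 9 amounts to O(d).
We now have both O(not d) and O(d) — d is simultaneously obligatory and forbidden, violating the D-axiom.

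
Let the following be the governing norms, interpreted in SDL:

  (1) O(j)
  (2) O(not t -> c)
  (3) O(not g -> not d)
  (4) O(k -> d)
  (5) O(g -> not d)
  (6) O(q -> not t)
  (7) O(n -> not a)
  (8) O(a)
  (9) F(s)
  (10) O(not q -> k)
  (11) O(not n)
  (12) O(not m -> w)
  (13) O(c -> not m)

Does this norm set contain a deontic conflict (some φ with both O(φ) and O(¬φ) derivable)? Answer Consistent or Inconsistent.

Premise 7 is O(n -> not a), but O(n) is not derivable from the premises, so it does not yield O(not a).
So O(not a) is not derivable, and the apparent clash with O(a) does not arise.
A world satisfying every obligation exists (e.g. a=true, c=true, d=false, g=false, j=true, k=false, m=false, n=false, q=true, s=false, t=false, w=true); no atom is both obligatory and forbidden, so the set is consistent.

Consistent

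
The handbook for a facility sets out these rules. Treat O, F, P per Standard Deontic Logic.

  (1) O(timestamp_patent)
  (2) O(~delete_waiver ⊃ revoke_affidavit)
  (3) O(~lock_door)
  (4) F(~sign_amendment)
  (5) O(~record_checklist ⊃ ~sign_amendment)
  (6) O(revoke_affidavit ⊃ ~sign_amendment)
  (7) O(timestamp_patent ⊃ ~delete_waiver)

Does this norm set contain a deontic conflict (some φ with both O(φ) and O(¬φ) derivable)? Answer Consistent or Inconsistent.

From premise 1 we have O(timestamp_patent).
Premise 7 is O(timestamp_patent ⊃ ~delete_waiver); since O(timestamp_patent), deontic closure gives O(~delete_waiver).
With premise 2, O(~delete_waiver ⊃ revoke_affidavit), the K-axiom yields O(revoke_affidavit).
From O(revoke_affidavit) and premise 6, O(revoke_affidavit ⊃ ~sign_amendment), we obtain O(~sign_amendment).
But premise 4, F(~sign_amendment), means O(sign_amendment).
We now have both O(~sign_amendment) and O(sign_amendment) — sign_amendment is simultaneously obligatory and forbidden, violating the D-axiom.

Inconsistent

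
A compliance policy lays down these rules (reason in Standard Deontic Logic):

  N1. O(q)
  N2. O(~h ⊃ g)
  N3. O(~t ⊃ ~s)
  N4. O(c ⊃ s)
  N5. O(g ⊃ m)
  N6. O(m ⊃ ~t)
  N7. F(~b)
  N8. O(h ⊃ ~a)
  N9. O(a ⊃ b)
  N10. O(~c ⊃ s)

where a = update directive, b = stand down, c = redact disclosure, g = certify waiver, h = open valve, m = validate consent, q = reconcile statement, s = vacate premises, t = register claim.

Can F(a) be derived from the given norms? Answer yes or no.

Yes

Premises 10 and 4 are O(~c ⊃ s) and O(c ⊃ s); every ideal world satisfies ~c or c, so in either case s holds — hence O(s).
Premise 3, O(~t ⊃ ~s), contraposes to O(s ⊃ t); with O(s) we get O(t).
Premise 6 is O(m ⊃ ~t); contrapositively O(t ⊃ ~m). Since O(t) holds, K gives O(~m).
Premise 5 is O(g ⊃ m); contrapositively O(~m ⊃ ~g). Since O(~m) holds, K gives O(~g).
Premise 2 is O(~h ⊃ g); contrapositively O(~g ⊃ h). Since O(~g) holds, K gives O(h).
From O(h) and premise 8, O(h ⊃ ~a), we obtain O(~a).
Premises 1, 7, 9 do not contribute to this derivation.
So O(~a) holds, i.e. F(a). The claim follows.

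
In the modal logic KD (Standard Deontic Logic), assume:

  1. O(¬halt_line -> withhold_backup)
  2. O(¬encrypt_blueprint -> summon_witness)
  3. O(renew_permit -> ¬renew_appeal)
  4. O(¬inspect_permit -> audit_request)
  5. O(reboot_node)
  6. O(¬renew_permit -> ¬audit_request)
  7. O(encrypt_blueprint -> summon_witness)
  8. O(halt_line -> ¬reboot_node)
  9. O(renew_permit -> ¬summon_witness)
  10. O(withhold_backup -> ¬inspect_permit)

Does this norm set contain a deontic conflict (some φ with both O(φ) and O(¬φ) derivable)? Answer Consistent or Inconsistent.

Inconsistent

Premises 2 and 7 are O(¬encrypt_blueprint -> summon_witness) and O(encrypt_blueprint -> summon_witness); every ideal world satisfies ¬encrypt_blueprint or encrypt_blueprint, so in either case summon_witness holds — hence O(summon_witness).
The contrapositive of premise 9 (O(renew_permit -> ¬summon_witness)) is O(summon_witness -> ¬renew_permit), and O(summon_witness) is already established, so O(¬renew_permit).
Applying K to premise 6 (O(¬renew_permit -> ¬audit_request)) and O(¬renew_permit) yields O(¬audit_request).
Premise 4 is O(¬inspect_permit -> audit_request); contrapositively O(¬audit_request -> inspect_permit). Since O(¬audit_request) holds, K gives O(inspect_permit).
The contrapositive of premise 10 (O(withhold_backup -> ¬inspect_permit)) is O(inspect_permit -> ¬withhold_backup), and O(inspect_permit) is already established, so O(¬withhold_backup).
Premise 1 is O(¬halt_line -> withhold_backup); contrapositively O(¬withhold_backup -> halt_line). Since O(¬withhold_backup) holds, K gives O(halt_line).
Applying K to premise 8 (O(halt_line -> ¬reboot_node)) and O(halt_line) yields O(¬reboot_node).
But premise 5 directly asserts O(reboot_node).
We now have both O(¬reboot_node) and O(reboot_node) — reboot_node is simultaneously obligatory and forbidden, violating the D-axiom.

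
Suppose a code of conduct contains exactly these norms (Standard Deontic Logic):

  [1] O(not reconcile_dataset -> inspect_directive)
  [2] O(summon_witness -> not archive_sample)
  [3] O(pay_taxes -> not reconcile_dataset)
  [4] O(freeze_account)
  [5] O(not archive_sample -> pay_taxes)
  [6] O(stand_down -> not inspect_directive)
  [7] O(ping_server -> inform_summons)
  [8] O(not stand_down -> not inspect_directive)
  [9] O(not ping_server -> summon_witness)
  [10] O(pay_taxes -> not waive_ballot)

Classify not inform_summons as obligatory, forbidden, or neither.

Forbidden

By case analysis on stand_down: premise 6 gives O(stand_down -> not inspect_directive) and premise 8 gives O(not stand_down -> not inspect_directive), so O(not inspect_directive) either way.
The contrapositive of premise 1 (O(not reconcile_dataset -> inspect_directive)) is O(not inspect_directive -> reconcile_dataset), and O(not inspect_directive) is already established, so O(reconcile_dataset).
The contrapositive of premise 3 (O(pay_taxes -> not reconcile_dataset)) is O(reconcile_dataset -> not pay_taxes), and O(reconcile_dataset) is already established, so O(not pay_taxes).
The contrapositive of premise 5 (O(not archive_sample -> pay_taxes)) is O(not pay_taxes -> archive_sample), and O(not pay_taxes) is already established, so O(archive_sample).
The contrapositive of premise 2 (O(summon_witness -> not archive_sample)) is O(archive_sample -> not summon_witness), and O(archive_sample) is already established, so O(not summon_witness).
The contrapositive of premise 9 (O(not ping_server -> summon_witness)) is O(not summon_witness -> ping_server), and O(not summon_witness) is already established, so O(ping_server).
From O(ping_server) and premise 7, O(ping_server -> inform_summons), we obtain O(inform_summons).
Premises 4, 10 do not contribute to this derivation.
Thus O(inform_summons), which is F(not inform_summons): not inform_summons is forbidden.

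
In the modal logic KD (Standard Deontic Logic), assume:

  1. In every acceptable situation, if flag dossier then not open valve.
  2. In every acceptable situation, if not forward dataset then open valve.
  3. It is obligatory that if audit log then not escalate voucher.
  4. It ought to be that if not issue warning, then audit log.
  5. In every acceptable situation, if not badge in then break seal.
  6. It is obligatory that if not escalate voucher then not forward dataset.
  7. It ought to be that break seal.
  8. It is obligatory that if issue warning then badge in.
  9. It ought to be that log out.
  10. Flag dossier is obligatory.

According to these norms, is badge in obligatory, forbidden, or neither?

Obligatory

Premise 10 states O(flag_dossier) outright.
Premise 1 is O(flag_dossier → ¬open_valve); since O(flag_dossier), deontic closure gives O(¬open_valve).
Premise 2 is O(¬forward_dataset → open_valve); contrapositively O(¬open_valve → forward_dataset). Since O(¬open_valve) holds, K gives O(forward_dataset).
The contrapositive of premise 6 (O(¬escalate_voucher → ¬forward_dataset)) is O(forward_dataset → escalate_voucher), and O(forward_dataset) is already established, so O(escalate_voucher).
Premise 3, O(audit_log → ¬escalate_voucher), contraposes to O(escalate_voucher → ¬audit_log); with O(escalate_voucher) we get O(¬audit_log).
Premise 4 is O(¬issue_warning → audit_log); contrapositively O(¬audit_log → issue_warning). Since O(¬audit_log) holds, K gives O(issue_warning).
Premise 8 is O(issue_warning → badge_in); since O(issue_warning), deontic closure gives O(badge_in).
Premises 5, 7, 9 do not contribute to this derivation.
Hence badge_in is obligatory.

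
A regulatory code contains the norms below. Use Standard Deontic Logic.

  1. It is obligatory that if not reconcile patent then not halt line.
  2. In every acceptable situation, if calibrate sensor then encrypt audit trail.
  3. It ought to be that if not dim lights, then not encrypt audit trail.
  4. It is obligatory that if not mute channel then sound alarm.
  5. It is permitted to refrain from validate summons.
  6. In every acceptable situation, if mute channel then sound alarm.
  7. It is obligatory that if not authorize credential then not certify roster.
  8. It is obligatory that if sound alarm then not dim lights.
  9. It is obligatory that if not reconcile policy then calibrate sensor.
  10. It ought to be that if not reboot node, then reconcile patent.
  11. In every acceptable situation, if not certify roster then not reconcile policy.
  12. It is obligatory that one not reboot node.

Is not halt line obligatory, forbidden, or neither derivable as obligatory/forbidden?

Neither

Premise 1 is O(¬reconcile_patent → ¬halt_line), but O(¬reconcile_patent) is not derivable from the premises, so it does not yield O(¬halt_line).
No premise or chain of K-axiom applications forces O(¬halt_line), and none forces O(halt_line). So ¬halt_line is neither obligatory nor forbidden under these norms.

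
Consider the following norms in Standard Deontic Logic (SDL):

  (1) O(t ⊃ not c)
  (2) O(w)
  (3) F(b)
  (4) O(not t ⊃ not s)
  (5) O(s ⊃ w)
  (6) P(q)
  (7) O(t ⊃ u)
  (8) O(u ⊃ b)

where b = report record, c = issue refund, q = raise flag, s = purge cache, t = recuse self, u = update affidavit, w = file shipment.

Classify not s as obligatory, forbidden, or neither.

Premise 3 is F(b), i.e. O(not b).
Premise 8, O(u ⊃ b), contraposes to O(not b ⊃ not u); with O(not b) we get O(not u).
The contrapositive of premise 7 (O(t ⊃ u)) is O(not u ⊃ not t), and O(not u) is already established, so O(not t).
From O(not t) and premise 4, O(not t ⊃ not s), we obtain O(not s).
Premises 1, 2, 5, 6 do not contribute to this derivation.
Hence not s is obligatory.

Obligatory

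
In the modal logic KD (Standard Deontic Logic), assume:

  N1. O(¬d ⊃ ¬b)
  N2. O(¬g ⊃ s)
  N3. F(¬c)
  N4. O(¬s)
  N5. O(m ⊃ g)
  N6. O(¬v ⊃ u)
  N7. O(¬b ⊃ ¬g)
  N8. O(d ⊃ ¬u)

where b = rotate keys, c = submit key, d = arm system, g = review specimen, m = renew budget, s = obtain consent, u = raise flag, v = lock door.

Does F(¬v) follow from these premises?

Premise 4 states O(¬s) outright.
Premise 2, O(¬g ⊃ s), contraposes to O(¬s ⊃ g); with O(¬s) we get O(g).
Premise 7, O(¬b ⊃ ¬g), contraposes to O(g ⊃ b); with O(g) we get O(b).
Premise 1, O(¬d ⊃ ¬b), contraposes to O(b ⊃ d); with O(b) we get O(d).
Premise 8 is O(d ⊃ ¬u); since O(d), deontic closure gives O(¬u).
Premise 6, O(¬v ⊃ u), contraposes to O(¬u ⊃ v); with O(¬u) we get O(v).
Premises 3, 5 do not contribute to this derivation.
So O(v) holds, i.e. F(¬v). The claim follows.

Yes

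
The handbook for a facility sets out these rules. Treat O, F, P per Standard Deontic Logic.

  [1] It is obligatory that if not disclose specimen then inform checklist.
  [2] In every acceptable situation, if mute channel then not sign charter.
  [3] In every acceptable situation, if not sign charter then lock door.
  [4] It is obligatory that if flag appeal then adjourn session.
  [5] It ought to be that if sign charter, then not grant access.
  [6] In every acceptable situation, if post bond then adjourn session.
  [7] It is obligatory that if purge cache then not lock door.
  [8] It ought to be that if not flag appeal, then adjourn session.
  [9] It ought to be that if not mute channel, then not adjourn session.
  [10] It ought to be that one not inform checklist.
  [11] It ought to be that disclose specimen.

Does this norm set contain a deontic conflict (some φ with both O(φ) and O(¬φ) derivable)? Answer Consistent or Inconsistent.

Premise 1 is O(¬disclose_specimen → inform_checklist), but O(¬disclose_specimen) is not derivable from the premises, so it does not yield O(inform_checklist).
So O(inform_checklist) is not derivable, and the apparent clash with O(¬inform_checklist) does not arise.
A world satisfying every obligation exists (e.g. adjourn_session=true, disclose_specimen=true, flag_appeal=false, grant_access=false, inform_checklist=false, lock_door=true, mute_channel=true, post_bond=false, purge_cache=false, sign_charter=false); no atom is both obligatory and forbidden, so the set is consistent.

Consistent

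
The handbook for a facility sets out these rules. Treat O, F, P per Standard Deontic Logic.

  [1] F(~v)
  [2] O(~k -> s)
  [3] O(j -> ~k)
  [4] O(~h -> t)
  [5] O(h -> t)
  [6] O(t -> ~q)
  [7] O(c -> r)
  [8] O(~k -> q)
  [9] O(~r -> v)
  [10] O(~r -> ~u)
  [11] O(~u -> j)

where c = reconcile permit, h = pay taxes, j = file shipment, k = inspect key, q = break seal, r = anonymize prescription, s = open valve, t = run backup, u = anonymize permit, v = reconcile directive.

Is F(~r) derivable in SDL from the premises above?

Yes

Premises 5 and 4 are O(h -> t) and O(~h -> t); every ideal world satisfies h or ~h, so in either case t holds — hence O(t).
Applying K to premise 6 (O(t -> ~q)) and O(t) yields O(~q).
The contrapositive of premise 8 (O(~k -> q)) is O(~q -> k), and O(~q) is already established, so O(k).
Premise 3, O(j -> ~k), contraposes to O(k -> ~j); with O(k) we get O(~j).
Premise 11 is O(~u -> j); contrapositively O(~j -> u). Since O(~j) holds, K gives O(u).
Premise 10 is O(~r -> ~u); contrapositively O(u -> r). Since O(u) holds, K gives O(r).
Premises 1, 2, 7, 9 do not contribute to this derivation.
So O(r) holds, i.e. F(~r). The claim follows.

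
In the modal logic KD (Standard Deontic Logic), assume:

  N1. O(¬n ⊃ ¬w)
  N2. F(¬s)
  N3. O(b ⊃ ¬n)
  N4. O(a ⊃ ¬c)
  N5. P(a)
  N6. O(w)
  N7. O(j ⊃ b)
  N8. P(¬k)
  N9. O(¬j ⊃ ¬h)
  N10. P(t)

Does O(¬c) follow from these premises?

Premise 4 is O(a ⊃ ¬c), but O(a) is not derivable from the premises (the permission P(a) asserts only ¬O(¬a), not O(a)), so it does not yield O(¬c).
No other premise forces O(¬c). An ideal world satisfying every premise can still have ¬c false, so O(¬c) is not derivable.

No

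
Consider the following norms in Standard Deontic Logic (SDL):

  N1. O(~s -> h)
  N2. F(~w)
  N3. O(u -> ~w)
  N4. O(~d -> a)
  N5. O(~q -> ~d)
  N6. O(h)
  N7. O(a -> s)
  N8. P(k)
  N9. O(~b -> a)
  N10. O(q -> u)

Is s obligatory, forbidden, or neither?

Obligatory

Premise 2 is F(~w), i.e. O(w).
Premise 3 is O(u -> ~w); contrapositively O(w -> ~u). Since O(w) holds, K gives O(~u).
The contrapositive of premise 10 (O(q -> u)) is O(~u -> ~q), and O(~u) is already established, so O(~q).
Premise 5 is O(~q -> ~d); since O(~q), deontic closure gives O(~d).
Applying K to premise 4 (O(~d -> a)) and O(~d) yields O(a).
Premise 7 is O(a -> s); since O(a), deontic closure gives O(s).
Premises 1, 6, 8, 9 do not contribute to this derivation.
Hence s is obligatory.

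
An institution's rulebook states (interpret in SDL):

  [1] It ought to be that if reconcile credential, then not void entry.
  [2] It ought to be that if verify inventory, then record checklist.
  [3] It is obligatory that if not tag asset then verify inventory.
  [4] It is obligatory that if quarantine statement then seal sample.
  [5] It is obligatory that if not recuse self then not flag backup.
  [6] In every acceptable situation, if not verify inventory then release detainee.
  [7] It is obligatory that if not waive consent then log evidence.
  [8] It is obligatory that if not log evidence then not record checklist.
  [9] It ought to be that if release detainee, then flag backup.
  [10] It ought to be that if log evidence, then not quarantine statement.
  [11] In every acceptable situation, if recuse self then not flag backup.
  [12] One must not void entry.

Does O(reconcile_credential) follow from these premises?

Premise 1 is O(reconcile_credential → ¬void_entry); even if O(¬void_entry) held, inferring O(reconcile_credential) would be affirming the consequent — invalid.
No other premise forces O(reconcile_credential). An ideal world satisfying every premise can still have reconcile_credential false, so O(reconcile_credential) is not derivable.

No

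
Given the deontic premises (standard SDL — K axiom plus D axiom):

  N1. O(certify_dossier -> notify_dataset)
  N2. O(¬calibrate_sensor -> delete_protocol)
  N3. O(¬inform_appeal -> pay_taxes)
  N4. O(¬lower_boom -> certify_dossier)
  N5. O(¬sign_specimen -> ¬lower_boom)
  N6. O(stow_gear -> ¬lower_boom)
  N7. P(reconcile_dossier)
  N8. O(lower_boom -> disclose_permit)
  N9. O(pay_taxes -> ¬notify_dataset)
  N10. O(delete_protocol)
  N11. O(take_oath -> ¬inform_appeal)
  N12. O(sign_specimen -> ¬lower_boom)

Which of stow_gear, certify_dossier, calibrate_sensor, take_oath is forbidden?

Premises 5 and 12 are O(¬sign_specimen -> ¬lower_boom) and O(sign_specimen -> ¬lower_boom); every ideal world satisfies ¬sign_specimen or sign_specimen, so in either case ¬lower_boom holds — hence O(¬lower_boom).
Premise 4 is O(¬lower_boom -> certify_dossier); since O(¬lower_boom), deontic closure gives O(certify_dossier).
From O(certify_dossier) and premise 1, O(certify_dossier -> notify_dataset), we obtain O(notify_dataset).
Premise 9 is O(pay_taxes -> ¬notify_dataset); contrapositively O(notify_dataset -> ¬pay_taxes). Since O(notify_dataset) holds, K gives O(¬pay_taxes).
Premise 3 is O(¬inform_appeal -> pay_taxes); contrapositively O(¬pay_taxes -> inform_appeal). Since O(¬pay_taxes) holds, K gives O(inform_appeal).
Premise 11 is O(take_oath -> ¬inform_appeal); contrapositively O(inform_appeal -> ¬take_oath). Since O(inform_appeal) holds, K gives O(¬take_oath).
So O(¬take_oath) holds, i.e. take_oath is forbidden. None of the other listed options is forbidden under the premises.

take_oath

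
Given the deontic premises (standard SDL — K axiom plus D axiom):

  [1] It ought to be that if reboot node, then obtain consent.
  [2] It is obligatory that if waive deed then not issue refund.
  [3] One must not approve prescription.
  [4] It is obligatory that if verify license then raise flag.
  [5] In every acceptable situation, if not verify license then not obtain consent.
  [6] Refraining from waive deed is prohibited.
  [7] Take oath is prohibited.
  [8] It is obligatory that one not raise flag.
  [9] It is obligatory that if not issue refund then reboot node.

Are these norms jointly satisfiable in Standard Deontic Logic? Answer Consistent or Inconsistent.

Inconsistent

Premise 6, F(¬waive_deed), is equivalent to O(waive_deed).
Applying K to premise 2 (O(waive_deed → ¬issue_refund)) and O(waive_deed) yields O(¬issue_refund).
From O(¬issue_refund) and premise 9, O(¬issue_refund → reboot_node), we obtain O(reboot_node).
Premise 1 is O(reboot_node → obtain_consent); since O(reboot_node), deontic closure gives O(obtain_consent).
Premise 5 is O(¬verify_license → ¬obtain_consent); contrapositively O(obtain_consent → verify_license). Since O(obtain_consent) holds, K gives O(verify_license).
From O(verify_license) and premise 4, O(verify_license → raise_flag), we obtain O(raise_flag).
But premise 8 directly asserts O(¬raise_flag).
We now have both O(raise_flag) and O(¬raise_flag) — raise_flag is simultaneously obligatory and forbidden, violating the D-axiom.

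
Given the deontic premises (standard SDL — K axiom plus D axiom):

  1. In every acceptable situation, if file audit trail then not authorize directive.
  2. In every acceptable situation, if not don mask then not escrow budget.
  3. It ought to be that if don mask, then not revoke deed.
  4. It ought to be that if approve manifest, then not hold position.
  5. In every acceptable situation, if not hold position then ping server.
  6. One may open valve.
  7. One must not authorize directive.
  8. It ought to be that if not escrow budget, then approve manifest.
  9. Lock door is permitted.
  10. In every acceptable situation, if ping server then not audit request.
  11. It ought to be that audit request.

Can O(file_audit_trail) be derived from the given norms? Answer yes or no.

No

Premise 1 is O(file_audit_trail → ¬authorize_directive); even if O(¬authorize_directive) held, inferring O(file_audit_trail) would be affirming the consequent — invalid.
No other premise forces O(file_audit_trail). An ideal world satisfying every premise can still have file_audit_trail false, so O(file_audit_trail) is not derivable.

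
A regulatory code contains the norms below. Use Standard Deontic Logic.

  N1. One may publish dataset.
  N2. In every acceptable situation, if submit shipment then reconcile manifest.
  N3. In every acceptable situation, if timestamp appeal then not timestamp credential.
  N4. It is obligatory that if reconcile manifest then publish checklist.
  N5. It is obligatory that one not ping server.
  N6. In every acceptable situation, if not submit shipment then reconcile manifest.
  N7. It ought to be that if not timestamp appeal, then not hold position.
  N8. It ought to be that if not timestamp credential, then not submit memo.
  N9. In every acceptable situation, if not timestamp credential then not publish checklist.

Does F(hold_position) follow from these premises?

Yes

Premises 2 and 6 cover both cases: O(submit_shipment → reconcile_manifest) and O(¬submit_shipment → reconcile_manifest). Since submit_shipment ∨ ¬submit_shipment is a tautology, O(reconcile_manifest) follows.
Premise 4 is O(reconcile_manifest → publish_checklist); since O(reconcile_manifest), deontic closure gives O(publish_checklist).
The contrapositive of premise 9 (O(¬timestamp_credential → ¬publish_checklist)) is O(publish_checklist → timestamp_credential), and O(publish_checklist) is already established, so O(timestamp_credential).
Premise 3, O(timestamp_appeal → ¬timestamp_credential), contraposes to O(timestamp_credential → ¬timestamp_appeal); with O(timestamp_credential) we get O(¬timestamp_appeal).
With premise 7, O(¬timestamp_appeal → ¬hold_position), the K-axiom yields O(¬hold_position).
Premises 1, 5, 8 do not contribute to this derivation.
So O(¬hold_position) holds, i.e. F(hold_position). The claim follows.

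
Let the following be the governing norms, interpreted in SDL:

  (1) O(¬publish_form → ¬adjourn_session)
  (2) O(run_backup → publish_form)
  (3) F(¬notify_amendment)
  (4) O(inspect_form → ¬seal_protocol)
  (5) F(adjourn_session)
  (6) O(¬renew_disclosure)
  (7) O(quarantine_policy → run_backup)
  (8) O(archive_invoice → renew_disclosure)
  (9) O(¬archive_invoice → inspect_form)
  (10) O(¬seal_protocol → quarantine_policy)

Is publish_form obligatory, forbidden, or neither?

Obligatory

From premise 6 we have O(¬renew_disclosure).
The contrapositive of premise 8 (O(archive_invoice → renew_disclosure)) is O(¬renew_disclosure → ¬archive_invoice), and O(¬renew_disclosure) is already established, so O(¬archive_invoice).
Premise 9 is O(¬archive_invoice → inspect_form); since O(¬archive_invoice), deontic closure gives O(inspect_form).
With premise 4, O(inspect_form → ¬seal_protocol), the K-axiom yields O(¬seal_protocol).
Premise 10 is O(¬seal_protocol → quarantine_policy); since O(¬seal_protocol), deontic closure gives O(quarantine_policy).
Applying K to premise 7 (O(quarantine_policy → run_backup)) and O(quarantine_policy) yields O(run_backup).
Premise 2 is O(run_backup → publish_form); since O(run_backup), deontic closure gives O(publish_form).
Premises 1, 3, 5 do not contribute to this derivation.
Hence publish_form is obligatory.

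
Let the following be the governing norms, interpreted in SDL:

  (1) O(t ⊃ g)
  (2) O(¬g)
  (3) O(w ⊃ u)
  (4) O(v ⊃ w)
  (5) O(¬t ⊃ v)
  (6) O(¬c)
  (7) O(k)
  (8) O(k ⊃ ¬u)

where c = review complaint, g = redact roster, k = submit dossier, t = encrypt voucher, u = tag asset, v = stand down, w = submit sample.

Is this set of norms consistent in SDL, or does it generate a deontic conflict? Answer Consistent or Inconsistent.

Premise 7 states O(k) outright.
Premise 8 is O(k ⊃ ¬u); since O(k), deontic closure gives O(¬u).
Premise 3 is O(w ⊃ u); contrapositively O(¬u ⊃ ¬w). Since O(¬u) holds, K gives O(¬w).
Premise 4, O(v ⊃ w), contraposes to O(¬w ⊃ ¬v); with O(¬w) we get O(¬v).
Premise 5, O(¬t ⊃ v), contraposes to O(¬v ⊃ t); with O(¬v) we get O(t).
From O(t) and premise 1, O(t ⊃ g), we obtain O(g).
Yet premise 2 states O(¬g).
We now have both O(g) and O(¬g) — g is simultaneously obligatory and forbidden, violating the D-axiom.

Inconsistent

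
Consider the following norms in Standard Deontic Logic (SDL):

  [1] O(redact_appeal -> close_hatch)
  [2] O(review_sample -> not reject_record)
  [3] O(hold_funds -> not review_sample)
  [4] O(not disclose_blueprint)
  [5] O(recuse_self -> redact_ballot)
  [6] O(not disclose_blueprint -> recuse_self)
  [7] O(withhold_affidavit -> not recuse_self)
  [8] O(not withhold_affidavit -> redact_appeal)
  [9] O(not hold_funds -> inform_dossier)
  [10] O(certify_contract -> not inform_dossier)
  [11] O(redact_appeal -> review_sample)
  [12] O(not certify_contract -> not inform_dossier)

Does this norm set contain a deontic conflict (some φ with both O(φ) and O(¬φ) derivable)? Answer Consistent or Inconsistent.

Premises 10 and 12 are O(certify_contract -> not inform_dossier) and O(not certify_contract -> not inform_dossier); every ideal world satisfies certify_contract or not certify_contract, so in either case not inform_dossier holds — hence O(not inform_dossier).
Premise 9, O(not hold_funds -> inform_dossier), contraposes to O(not inform_dossier -> hold_funds); with O(not inform_dossier) we get O(hold_funds).
From O(hold_funds) and premise 3, O(hold_funds -> not review_sample), we obtain O(not review_sample).
Premise 11 is O(redact_appeal -> review_sample); contrapositively O(not review_sample -> not redact_appeal). Since O(not review_sample) holds, K gives O(not redact_appeal).
Premise 8, O(not withhold_affidavit -> redact_appeal), contraposes to O(not redact_appeal -> withhold_affidavit); with O(not redact_appeal) we get O(withhold_affidavit).
Premise 7 is O(withhold_affidavit -> not recuse_self); since O(withhold_affidavit), deontic closure gives O(not recuse_self).
Premise 6, O(not disclose_blueprint -> recuse_self), contraposes to O(not recuse_self -> disclose_blueprint); with O(not recuse_self) we get O(disclose_blueprint).
Yet premise 4 states O(not disclose_blueprint).
We now have both O(disclose_blueprint) and O(not disclose_blueprint) — disclose_blueprint is simultaneously obligatory and forbidden, violating the D-axiom.

Inconsistent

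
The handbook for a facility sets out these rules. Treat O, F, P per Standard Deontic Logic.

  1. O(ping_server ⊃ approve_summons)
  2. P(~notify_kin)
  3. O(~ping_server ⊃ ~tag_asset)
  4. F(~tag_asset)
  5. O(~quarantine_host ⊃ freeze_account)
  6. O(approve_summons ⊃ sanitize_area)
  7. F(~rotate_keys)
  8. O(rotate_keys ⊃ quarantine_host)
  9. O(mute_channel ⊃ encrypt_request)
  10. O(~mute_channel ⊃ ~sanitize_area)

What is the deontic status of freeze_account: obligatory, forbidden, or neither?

Neither

Premise 5 is O(~quarantine_host ⊃ freeze_account), but O(~quarantine_host) is not derivable from the premises, so it does not yield O(freeze_account).
No premise or chain of K-axiom applications forces O(freeze_account), and none forces O(~freeze_account). So freeze_account is neither obligatory nor forbidden under these norms.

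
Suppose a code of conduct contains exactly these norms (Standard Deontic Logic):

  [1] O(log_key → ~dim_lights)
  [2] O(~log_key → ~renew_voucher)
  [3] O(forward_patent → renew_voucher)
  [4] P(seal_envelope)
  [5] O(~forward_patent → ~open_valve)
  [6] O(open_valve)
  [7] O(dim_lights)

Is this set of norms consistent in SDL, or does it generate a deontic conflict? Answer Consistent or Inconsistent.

Premise 6 states O(open_valve) outright.
Premise 5, O(~forward_patent → ~open_valve), contraposes to O(open_valve → forward_patent); with O(open_valve) we get O(forward_patent).
Premise 3 is O(forward_patent → renew_voucher); since O(forward_patent), deontic closure gives O(renew_voucher).
The contrapositive of premise 2 (O(~log_key → ~renew_voucher)) is O(renew_voucher → log_key), and O(renew_voucher) is already established, so O(log_key).
Premise 1 is O(log_key → ~dim_lights); since O(log_key), deontic closure gives O(~dim_lights).
But premise 7 directly asserts O(dim_lights).
We now have both O(~dim_lights) and O(dim_lights) — dim_lights is simultaneously obligatory and forbidden, violating the D-axiom.

Inconsistent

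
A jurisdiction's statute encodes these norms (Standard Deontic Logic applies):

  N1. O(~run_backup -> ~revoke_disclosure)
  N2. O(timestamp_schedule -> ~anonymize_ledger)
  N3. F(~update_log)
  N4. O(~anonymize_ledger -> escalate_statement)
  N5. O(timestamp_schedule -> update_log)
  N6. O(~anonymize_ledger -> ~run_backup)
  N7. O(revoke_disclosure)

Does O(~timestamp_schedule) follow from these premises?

Premise 7 states O(revoke_disclosure) outright.
Premise 1 is O(~run_backup -> ~revoke_disclosure); contrapositively O(revoke_disclosure -> run_backup). Since O(revoke_disclosure) holds, K gives O(run_backup).
Premise 6 is O(~anonymize_ledger -> ~run_backup); contrapositively O(run_backup -> anonymize_ledger). Since O(run_backup) holds, K gives O(anonymize_ledger).
Premise 2, O(timestamp_schedule -> ~anonymize_ledger), contraposes to O(anonymize_ledger -> ~timestamp_schedule); with O(anonymize_ledger) we get O(~timestamp_schedule).
Premises 3, 4, 5 do not contribute to this derivation.
So O(~timestamp_schedule) follows.

Yes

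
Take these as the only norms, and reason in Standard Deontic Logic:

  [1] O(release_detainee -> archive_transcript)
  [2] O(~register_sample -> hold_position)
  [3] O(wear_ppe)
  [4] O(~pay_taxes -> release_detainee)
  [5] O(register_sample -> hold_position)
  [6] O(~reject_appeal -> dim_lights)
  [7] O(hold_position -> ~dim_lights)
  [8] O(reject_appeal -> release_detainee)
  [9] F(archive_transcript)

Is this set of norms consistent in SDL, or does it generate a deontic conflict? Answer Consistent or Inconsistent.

By case analysis on register_sample: premise 5 gives O(register_sample -> hold_position) and premise 2 gives O(~register_sample -> hold_position), so O(hold_position) either way.
Premise 7 is O(hold_position -> ~dim_lights); since O(hold_position), deontic closure gives O(~dim_lights).
Premise 6 is O(~reject_appeal -> dim_lights); contrapositively O(~dim_lights -> reject_appeal). Since O(~dim_lights) holds, K gives O(reject_appeal).
Applying K to premise 8 (O(reject_appeal -> release_detainee)) and O(reject_appeal) yields O(release_detainee).
From O(release_detainee) and premise 1, O(release_detainee -> archive_transcript), we obtain O(archive_transcript).
Yet premise 9 is F(archive_transcript), i.e. O(~archive_transcript).
We now have both O(archive_transcript) and O(~archive_transcript) — archive_transcript is simultaneously obligatory and forbidden, violating the D-axiom.

Inconsistent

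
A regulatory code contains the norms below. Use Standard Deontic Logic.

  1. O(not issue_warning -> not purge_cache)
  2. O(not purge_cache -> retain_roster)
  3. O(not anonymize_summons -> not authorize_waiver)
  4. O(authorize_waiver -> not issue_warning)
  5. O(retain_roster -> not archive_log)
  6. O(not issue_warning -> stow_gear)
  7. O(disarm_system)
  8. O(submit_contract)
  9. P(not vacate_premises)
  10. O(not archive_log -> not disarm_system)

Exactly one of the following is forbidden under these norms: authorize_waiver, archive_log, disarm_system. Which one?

authorize_waiver

Premise 7 states O(disarm_system) outright.
Premise 10, O(not archive_log -> not disarm_system), contraposes to O(disarm_system -> archive_log); with O(disarm_system) we get O(archive_log).
Premise 5 is O(retain_roster -> not archive_log); contrapositively O(archive_log -> not retain_roster). Since O(archive_log) holds, K gives O(not retain_roster).
The contrapositive of premise 2 (O(not purge_cache -> retain_roster)) is O(not retain_roster -> purge_cache), and O(not retain_roster) is already established, so O(purge_cache).
Premise 1 is O(not issue_warning -> not purge_cache); contrapositively O(purge_cache -> issue_warning). Since O(purge_cache) holds, K gives O(issue_warning).
Premise 4 is O(authorize_waiver -> not issue_warning); contrapositively O(issue_warning -> not authorize_waiver). Since O(issue_warning) holds, K gives O(not authorize_waiver).
So O(not authorize_waiver) holds, i.e. authorize_waiver is forbidden. None of the other listed options is forbidden under the premises.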